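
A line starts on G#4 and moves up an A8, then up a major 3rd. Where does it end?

B##5

G#4 up an augmented octave → G##5 (13 semitones).
G##5 up a major third → B##5 (4 semitones).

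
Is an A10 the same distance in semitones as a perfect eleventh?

Yes

An augmented tenth spans 17 semitones, and a perfect eleventh also spans 17 semitones — they're enharmonic.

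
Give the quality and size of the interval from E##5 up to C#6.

diminished 6th

E to C spans six letter names (E-F-G-A-B-C) — that makes it a sixth of some quality.
A major sixth would be 9 semitones; E##5 to C#6 is 7, two semitones narrower, so the interval is diminished.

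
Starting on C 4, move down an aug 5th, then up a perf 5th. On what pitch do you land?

C flat 4

An augmented fifth down from C4 is Fb3.
Fb3 up a perfect fifth → Cb4 (7 semitones).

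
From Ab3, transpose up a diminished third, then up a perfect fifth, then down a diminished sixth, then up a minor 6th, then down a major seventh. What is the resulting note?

Up a diminished third from Ab3: Cbb4 (2 semitones up).
Cbb4 up a perfect fifth → Gbb4 (7 semitones).
Down a diminished sixth from Gbb4: Bb3 (7 semitones down).
Bb3 up a minor sixth → Gb4 (8 semitones).
Gb4 down a major seventh → Abb3 (11 semitones).

Abb3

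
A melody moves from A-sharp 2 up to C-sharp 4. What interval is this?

A to C spans three letter names (A-B-C), plus an octave: a tenth.
A#2 to C#4 is 15 semitones, a half step short of the major tenth (16), so this is minor.
(Equivalently, a compound minor third: a minor third plus an octave.)

minor 10th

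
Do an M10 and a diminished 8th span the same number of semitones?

A major tenth is 16 semitones but a diminished octave is 11 semitones — different sizes.

No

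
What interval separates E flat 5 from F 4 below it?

Descending from Eb5 to F4 is the same interval as ascending F4 to Eb5.
F to E spans seven letter names (F-G-A-B-C-D-E): a seventh.
A major seventh would be 11 semitones, but F4 to Eb5 is 10 — one semitone narrower, making it a minor seventh.

minor seventh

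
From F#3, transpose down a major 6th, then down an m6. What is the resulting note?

C#2

A major sixth down from F#3 is A2.
A2 down a minor sixth → C#2 (8 semitones).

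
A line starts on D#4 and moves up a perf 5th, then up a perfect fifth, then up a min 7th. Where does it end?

D#6

A perfect fifth up from D#4 is A#4.
Up a perfect fifth from A#4: E#5 (7 semitones up).
E#5 up a minor seventh → D#6 (10 semitones).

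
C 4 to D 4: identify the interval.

major 2nd

C to D spans two letter names (C-D) — that makes it a second of some quality.
The major second spans 2 semitones, and C4 to D4 is exactly 2 semitones — so this is a major second.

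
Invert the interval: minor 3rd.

M6

Interval numbers invert to sum to nine: 3 + 6 = 9, so a third inverts to a sixth.
The quality also flips — minor becomes major — giving a major sixth.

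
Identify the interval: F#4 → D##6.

augmented 13th

F to D spans six letter names (F-G-A-B-C-D), plus an octave, so the interval is some kind of thirteenth.
A major thirteenth would be 21 semitones; F#4 to D##6 is 22, one semitone wider, so the interval is augmented.
(Equivalently, a compound augmented sixth: an augmented sixth plus an octave.)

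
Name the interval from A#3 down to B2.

Descending from A#3 to B2 is the same interval as ascending B2 to A#3.
B to A spans seven letter names (B-C-D-E-F-G-A), so the interval is some kind of seventh.
B2 to A#3 is 11 semitones, matching the major seventh exactly, so the quality is major.

major seventh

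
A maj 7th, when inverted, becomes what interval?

The rule of nine gives the new number: 9 − 7 = 2, so a seventh becomes a second.
Quality inverts too: major becomes minor. That makes the inversion a minor second.

minor 2nd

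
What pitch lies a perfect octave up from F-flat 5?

F-flat 6

The letter stays F (same as the start), shifted an octave up.
Moving 12 semitones up from Fb5 (the size of a perfect octave) reaches Fb6.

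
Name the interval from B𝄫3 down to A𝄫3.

Descending from Bbb3 to Abb3 is the same interval as ascending Abb3 to Bbb3.
A to B spans two letter names (A-B), so the interval is some kind of second.
Counting semitones, Abb3→Bbb3 is 2, which is the major second.

major second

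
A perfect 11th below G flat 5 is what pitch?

The eleventh's letter: G down four letter names plus an octave → D.
Moving 17 semitones down from Gb5 (the size of a perfect eleventh) reaches Db4.

D flat 4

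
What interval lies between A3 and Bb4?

minor ninth

A to B spans two letter names (A-B), plus an octave, so the interval is some kind of ninth.
At 13 semitones, A3→Bb4 falls one short of a major ninth: minor.
(Equivalently, a compound minor second: a minor second plus an octave.)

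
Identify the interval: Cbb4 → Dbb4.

major second

C to D spans two letter names (C-D), so the interval is some kind of second.
Cbb4 to Dbb4 is 2 semitones, matching the major second exactly, so the quality is major.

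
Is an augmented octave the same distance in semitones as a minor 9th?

Yes

Both span 13 semitones: an augmented octave and a minor ninth are the same chromatic distance.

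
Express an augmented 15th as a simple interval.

augmented octave

Subtracting seven from the interval number removes an octave: 15 − 7 = 8.
Quality carries through unchanged, so the simple form is an augmented octave.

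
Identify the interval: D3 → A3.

D to A spans five letter names (D-E-F-G-A) — that makes it a fifth of some quality.
D3 to A3 is 7 semitones, matching the perfect fifth exactly, so the quality is perfect.

perfect fifth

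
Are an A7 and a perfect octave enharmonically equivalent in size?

An augmented seventh = 12 semitones = a perfect octave; enharmonically equal.

Yes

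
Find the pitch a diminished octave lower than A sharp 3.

An octave keeps the letter name A, an octave down from A.
A diminished octave is 11 semitones; 11 semitones down from A#3 gives A##2.

A double-sharp 2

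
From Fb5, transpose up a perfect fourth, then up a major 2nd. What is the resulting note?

Cb6

A perfect fourth up from Fb5 is Bbb5.
A major second up from Bbb5 is Cb6.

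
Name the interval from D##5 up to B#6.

D to B spans six letter names (D-E-F-G-A-B), plus an octave — that makes it a thirteenth of some quality.
At 20 semitones, D##5→B#6 falls one short of a major thirteenth: minor.
(Equivalently, a compound minor sixth: a minor sixth plus an octave.)

minor thirteenth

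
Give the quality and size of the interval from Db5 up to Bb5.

D to B spans six letter names (D-E-F-G-A-B) — that makes it a sixth of some quality.
The major sixth spans 9 semitones, and Db5 to Bb5 is exactly 9 semitones — so this is a major sixth.

major sixth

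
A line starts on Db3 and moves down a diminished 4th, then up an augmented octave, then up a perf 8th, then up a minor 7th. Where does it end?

G#5

A diminished fourth down from Db3 is A2.
An augmented octave up from A2 is A#3.
A perfect octave up from A#3 is A#4.
A#4 up a minor seventh → G#5 (10 semitones).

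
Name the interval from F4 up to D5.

F to D spans six letter names (F-G-A-B-C-D): a sixth.
The major sixth spans 9 semitones, and F4 to D5 is exactly 9 semitones — so this is a major sixth.

major 6th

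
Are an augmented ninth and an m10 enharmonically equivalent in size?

An augmented ninth = 15 semitones = a minor tenth; enharmonically equal.

Yes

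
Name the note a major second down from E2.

D2

The second takes the letter from E down to D.
Moving 2 semitones down from E2 (the size of a major second) reaches D2.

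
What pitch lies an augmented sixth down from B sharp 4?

D 4

The sixth takes the letter from B down to D.
An augmented sixth spans 10 semitones, so from B#4 the target pitch is D4.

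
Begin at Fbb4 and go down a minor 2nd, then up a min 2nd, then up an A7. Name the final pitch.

A minor second down from Fbb4 is Ebb4.
Ebb4 up a minor second → Fbb4 (1 semitone).
An augmented seventh up from Fbb4 is Eb5.

Eb5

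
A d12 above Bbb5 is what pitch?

Fbb7

The twelfth's letter: B up five letter names plus an octave → F.
Moving 18 semitones up from Bbb5 (the size of a diminished twelfth) reaches Fbb7.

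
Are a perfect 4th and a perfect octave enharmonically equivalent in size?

No

A perfect fourth spans 5 semitones; a perfect octave spans 12 semitones. They differ by 7.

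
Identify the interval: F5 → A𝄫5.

F to A spans three letter names (F-G-A): a third.
F5 to Abb5 spans 2 semitones — two semitones narrower than the major third (4) — giving a diminished third.

diminished third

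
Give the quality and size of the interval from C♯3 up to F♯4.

perfect eleventh

C to F spans four letter names (C-D-E-F), plus an octave: an eleventh.
C#3 to F#4 is 17 semitones, matching the perfect eleventh exactly, so the quality is perfect.
(Equivalently, a compound perfect fourth: a perfect fourth plus an octave.)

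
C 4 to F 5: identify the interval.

C to F spans four letter names (C-D-E-F), plus an octave — that makes it an eleventh of some quality.
C4 to F5 is 17 semitones, matching the perfect eleventh exactly, so the quality is perfect.
(Equivalently, a compound perfect fourth: a perfect fourth plus an octave.)

perfect 11th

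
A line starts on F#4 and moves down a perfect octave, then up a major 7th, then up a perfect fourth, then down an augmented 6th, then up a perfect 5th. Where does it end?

Down a perfect octave from F#4: F#3 (12 semitones down).
Up a major seventh from F#3: E#4 (11 semitones up).
A perfect fourth up from E#4 is A#4.
A#4 down an augmented sixth → C4 (10 semitones).
C4 up a perfect fifth → G4 (7 semitones).

G4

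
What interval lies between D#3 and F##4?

D to F spans three letter names (D-E-F), plus an octave: a tenth.
Counting semitones, D#3→F##4 is 16, which is the major tenth.
(Equivalently, a compound major third: a major third plus an octave.)

major tenth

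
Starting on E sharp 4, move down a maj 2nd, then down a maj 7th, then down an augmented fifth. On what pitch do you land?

A flat 2

A major second down from E#4 is D#4.
A major seventh down from D#4 is E3.
An augmented fifth down from E3 is Ab2.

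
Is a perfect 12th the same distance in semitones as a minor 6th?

No

A perfect twelfth is 19 semitones but a minor sixth is 8 semitones — different sizes.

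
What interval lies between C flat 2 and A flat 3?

C to A spans six letter names (C-D-E-F-G-A), plus an octave — that makes it a thirteenth of some quality.
Counting semitones, Cb2→Ab3 is 21, which is the major thirteenth.
(Equivalently, a compound major sixth: a major sixth plus an octave.)

major thirteenth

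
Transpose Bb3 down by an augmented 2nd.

Abb3

Two letter names down from B: A.
An augmented second spans 3 semitones, so from Bb3 the target pitch is Abb3.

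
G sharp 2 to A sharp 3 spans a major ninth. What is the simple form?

Subtracting seven from the interval number removes an octave: 9 − 7 = 2.
So a major ninth is an octave plus a major second. The quality is unchanged.

major second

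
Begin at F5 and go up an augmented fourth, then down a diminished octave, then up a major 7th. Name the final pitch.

A##5

Up an augmented fourth from F5: B5 (6 semitones up).
A diminished octave down from B5 is B#4.
A major seventh up from B#4 is A##5.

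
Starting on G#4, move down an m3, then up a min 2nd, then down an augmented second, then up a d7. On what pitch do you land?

Dbb5

Down a minor third from G#4: E#4 (3 semitones down).
E#4 up a minor second → F#4 (1 semitone).
Down an augmented second from F#4: Eb4 (3 semitones down).
Up a diminished seventh from Eb4: Dbb5 (9 semitones up).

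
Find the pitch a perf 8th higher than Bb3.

Bb4

The letter stays B (same as the start), shifted an octave up.
Moving 12 semitones up from Bb3 (the size of a perfect octave) reaches Bb4.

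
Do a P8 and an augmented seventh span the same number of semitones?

Yes

A perfect octave = 12 semitones = an augmented seventh; enharmonically equal.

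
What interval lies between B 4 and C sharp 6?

B to C spans two letter names (B-C), plus an octave: a ninth.
Counting semitones, B4→C#6 is 14, which is the major ninth.
(Equivalently, a compound major second: a major second plus an octave.)

major 9th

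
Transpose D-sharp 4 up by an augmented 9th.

The ninth's letter: D up two letter names plus an octave → E.
Moving 15 semitones up from D#4 (the size of an augmented ninth) reaches E##5.

E-double-sharp 5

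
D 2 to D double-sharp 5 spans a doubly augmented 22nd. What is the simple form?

AA8

Subtracting seven from the interval number removes an octave: 22 − 14 = 8.
Quality carries through unchanged, so the simple form is a doubly augmented octave.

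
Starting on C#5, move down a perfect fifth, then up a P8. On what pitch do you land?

C#5 down a perfect fifth → F#4 (7 semitones).
Up a perfect octave from F#4: F#5 (12 semitones up).

F#5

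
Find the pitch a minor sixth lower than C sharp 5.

Counting six letter names down from C lands on E.
A minor sixth spans 8 semitones, so from C#5 the target pitch is E#4.

E sharp 4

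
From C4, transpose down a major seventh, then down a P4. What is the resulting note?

Ab2

C4 down a major seventh → Db3 (11 semitones).
Down a perfect fourth from Db3: Ab2 (5 semitones down).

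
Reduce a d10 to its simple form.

diminished third

Each octave removed subtracts seven from the number: 10 − 7 = 3.
So a diminished tenth is an octave plus a diminished third. The quality is unchanged.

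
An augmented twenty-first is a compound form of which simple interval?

Take out 2 octaves (14 from the number): 21 − 14 = 7.
That makes an augmented twenty-first a compound augmented seventh — 2 octaves plus an augmented seventh.

augmented seventh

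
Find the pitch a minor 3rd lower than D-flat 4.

B-flat 3

Counting three letter names down from D lands on B.
A minor third spans 3 semitones, so from Db4 the target pitch is Bb3.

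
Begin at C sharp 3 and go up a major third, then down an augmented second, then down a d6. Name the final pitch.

Up a major third from C#3: E#3 (4 semitones up).
E#3 down an augmented second → D3 (3 semitones).
Down a diminished sixth from D3: F##2 (7 semitones down).

F double-sharp 2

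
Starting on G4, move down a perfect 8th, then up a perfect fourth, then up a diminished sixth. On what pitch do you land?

G4 down a perfect octave → G3 (12 semitones).
Up a perfect fourth from G3: C4 (5 semitones up).
A diminished sixth up from C4 is Abb4.

Abb4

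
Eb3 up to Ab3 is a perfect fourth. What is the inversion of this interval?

P5

Interval numbers invert to sum to nine: 4 + 5 = 9, so a fourth inverts to a fifth.
The quality also flips — perfect stays perfect — giving a perfect fifth.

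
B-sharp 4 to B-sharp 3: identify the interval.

Descending from B#4 to B#3 is the same interval as ascending B#3 to B#4.
B to B is the same letter name, plus an octave — that makes it an octave of some quality.
B#3 to B#4 is 12 semitones, matching the perfect octave exactly, so the quality is perfect.

perfect 8th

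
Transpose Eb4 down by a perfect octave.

The letter stays E (same as the start), shifted an octave down.
Moving 12 semitones down from Eb4 (the size of a perfect octave) reaches Eb3.

Eb3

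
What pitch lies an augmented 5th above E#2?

The fifth takes the letter from E up to B.
Moving 8 semitones up from E#2 (the size of an augmented fifth) reaches B##2.

B##2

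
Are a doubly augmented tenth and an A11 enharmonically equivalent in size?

Yes

Both span 18 semitones: a doubly augmented tenth and an augmented eleventh are the same chromatic distance.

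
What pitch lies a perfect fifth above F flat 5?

Five letter names up from F: C.
Moving 7 semitones up from Fb5 (the size of a perfect fifth) reaches Cb6.

C flat 6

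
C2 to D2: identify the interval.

major second

C to D spans two letter names (C-D) — that makes it a second of some quality.
Counting semitones, C2→D2 is 2, which is the major second.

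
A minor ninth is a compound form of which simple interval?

minor second

Subtracting seven from the interval number removes an octave: 9 − 7 = 2.
That makes a minor ninth a compound minor second — an octave plus a minor second.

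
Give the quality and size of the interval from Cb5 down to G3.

diminished eleventh

Descending from Cb5 to G3 is the same interval as ascending G3 to Cb5.
G to C spans four letter names (G-A-B-C), plus an octave, so the interval is some kind of eleventh.
G3 to Cb5 spans 16 semitones — one semitone narrower than the perfect eleventh (17) — giving a diminished eleventh.
(Equivalently, a compound diminished fourth: a diminished fourth plus an octave.)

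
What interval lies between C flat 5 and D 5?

C to D spans two letter names (C-D): a second.
Cb5 to D5 spans 3 semitones — one semitone wider than the major second (2) — giving an augmented second.

augmented 2nd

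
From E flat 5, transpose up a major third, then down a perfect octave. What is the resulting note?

Eb5 up a major third → G5 (4 semitones).
Down a perfect octave from G5: G4 (12 semitones down).

G 4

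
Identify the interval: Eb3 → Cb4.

minor sixth

E to C spans six letter names (E-F-G-A-B-C) — that makes it a sixth of some quality.
A major sixth would be 9 semitones, but Eb3 to Cb4 is 8 — one semitone narrower, making it a minor sixth.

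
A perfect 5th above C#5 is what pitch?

The fifth takes the letter from C up to G.
A perfect fifth is 7 semitones; 7 semitones up from C#5 gives G#5.

G#5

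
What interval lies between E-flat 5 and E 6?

A8

E to E is the same letter name, plus an octave — that makes it an octave of some quality.
A perfect octave would be 12 semitones; Eb5 to E6 is 13, one semitone wider, so the interval is augmented.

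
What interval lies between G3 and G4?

P8

G to G is the same letter name, plus an octave: an octave.
Counting semitones, G3→G4 is 12, which is the perfect octave.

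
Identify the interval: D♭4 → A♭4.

D to A spans five letter names (D-E-F-G-A): a fifth.
Db4 to Ab4 is 7 semitones, matching the perfect fifth exactly, so the quality is perfect.

P5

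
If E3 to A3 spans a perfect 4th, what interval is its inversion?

perfect 5th

The rule of nine gives the new number: 9 − 4 = 5, so a fourth becomes a fifth.
And perfect stays perfect under inversion, so we get a perfect fifth.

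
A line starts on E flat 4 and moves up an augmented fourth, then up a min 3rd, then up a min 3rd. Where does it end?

E flat 5

An augmented fourth up from Eb4 is A4.
Up a minor third from A4: C5 (3 semitones up).
Up a minor third from C5: Eb5 (3 semitones up).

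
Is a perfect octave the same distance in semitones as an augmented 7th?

A perfect octave spans 12 semitones, and an augmented seventh also spans 12 semitones — they're enharmonic.

Yes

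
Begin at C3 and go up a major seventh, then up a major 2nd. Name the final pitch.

C3 up a major seventh → B3 (11 semitones).
B3 up a major second → C#4 (2 semitones).

C#4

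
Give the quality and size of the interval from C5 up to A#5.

C to A spans six letter names (C-D-E-F-G-A), so the interval is some kind of sixth.
A major sixth would be 9 semitones; C5 to A#5 is 10, one semitone wider, so the interval is augmented.

augmented sixth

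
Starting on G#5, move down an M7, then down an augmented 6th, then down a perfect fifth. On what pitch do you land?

Fb3

G#5 down a major seventh → A4 (11 semitones).
A4 down an augmented sixth → Cb4 (10 semitones).
A perfect fifth down from Cb4 is Fb3.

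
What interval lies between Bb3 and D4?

major third

B to D spans three letter names (B-C-D): a third.
The major third spans 4 semitones, and Bb3 to D4 is exactly 4 semitones — so this is a major third.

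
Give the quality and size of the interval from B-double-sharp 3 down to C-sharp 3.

augmented seventh

Descending from B##3 to C#3 is the same interval as ascending C#3 to B##3.
C to B spans seven letter names (C-D-E-F-G-A-B): a seventh.
C#3 to B##3 spans 12 semitones — one semitone wider than the major seventh (11) — giving an augmented seventh.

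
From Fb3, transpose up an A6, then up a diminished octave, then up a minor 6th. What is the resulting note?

An augmented sixth up from Fb3 is D4.
D4 up a diminished octave → Db5 (11 semitones).
A minor sixth up from Db5 is Bbb5.

Bbb5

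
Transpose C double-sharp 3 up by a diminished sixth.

A 3

The sixth takes the letter from C up to A.
A diminished sixth spans 7 semitones, so from C##3 the target pitch is A3.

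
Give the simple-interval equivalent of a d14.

Each octave removed subtracts seven from the number: 14 − 7 = 7.
That makes a diminished fourteenth a compound diminished seventh — an octave plus a diminished seventh.

diminished seventh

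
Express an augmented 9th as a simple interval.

Take out an octave (7 from the number): 9 − 7 = 2.
Quality carries through unchanged, so the simple form is an augmented second.

A2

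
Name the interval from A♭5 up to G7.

major fourteenth

A to G spans seven letter names (A-B-C-D-E-F-G), plus an octave: a fourteenth.
Ab5 to G7 is 23 semitones, matching the major fourteenth exactly, so the quality is major.
(Equivalently, a compound major seventh: a major seventh plus an octave.)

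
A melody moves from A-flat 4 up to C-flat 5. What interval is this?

A to C spans three letter names (A-B-C) — that makes it a third of some quality.
A major third would be 4 semitones, but Ab4 to Cb5 is 3 — one semitone narrower, making it a minor third.

minor 3rd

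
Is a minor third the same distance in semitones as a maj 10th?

A minor third spans 3 semitones; a major tenth spans 16 semitones. They differ by 13.

No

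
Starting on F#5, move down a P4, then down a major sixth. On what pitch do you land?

E4

A perfect fourth down from F#5 is C#5.
A major sixth down from C#5 is E4.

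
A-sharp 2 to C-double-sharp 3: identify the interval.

A to C spans three letter names (A-B-C): a third.
A#2 to C##3 is 4 semitones, matching the major third exactly, so the quality is major.

major third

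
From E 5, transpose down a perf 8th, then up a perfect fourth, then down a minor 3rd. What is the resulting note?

E5 down a perfect octave → E4 (12 semitones).
Up a perfect fourth from E4: A4 (5 semitones up).
A4 down a minor third → F#4 (3 semitones).

F sharp 4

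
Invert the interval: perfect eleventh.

First reduce the compound perfect eleventh to its simple form, a perfect fourth.
Interval numbers invert to sum to nine: 4 + 5 = 9, so a fourth inverts to a fifth.
Quality inverts too: perfect stays perfect. That makes the inversion a perfect fifth.

perfect 5th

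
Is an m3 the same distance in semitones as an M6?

No

A minor third spans 3 semitones; a major sixth spans 9 semitones. They differ by 6.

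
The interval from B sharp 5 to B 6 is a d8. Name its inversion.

Inverted interval numbers add to nine, so an octave pairs with a unison (8 + 1 = 9).
Quality inverts too: diminished becomes augmented. That makes the inversion an augmented unison.

augmented unison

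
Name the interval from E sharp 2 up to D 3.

diminished seventh

E to D spans seven letter names (E-F-G-A-B-C-D) — that makes it a seventh of some quality.
A major seventh would be 11 semitones; E#2 to D3 is 9, two semitones narrower, so the interval is diminished.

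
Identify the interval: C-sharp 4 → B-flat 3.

augmented second

Descending from C#4 to Bb3 is the same interval as ascending Bb3 to C#4.
B to C spans two letter names (B-C): a second.
Bb3 to C#4 spans 3 semitones — one semitone wider than the major second (2) — giving an augmented second.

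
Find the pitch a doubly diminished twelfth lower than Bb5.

E#4

The twelfth's letter: B down five letter names plus an octave → E.
A doubly diminished twelfth spans 17 semitones, so from Bb5 the target pitch is E#4.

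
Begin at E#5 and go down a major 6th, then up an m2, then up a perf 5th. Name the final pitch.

E#5 down a major sixth → G#4 (9 semitones).
G#4 up a minor second → A4 (1 semitone).
A4 up a perfect fifth → E5 (7 semitones).

E5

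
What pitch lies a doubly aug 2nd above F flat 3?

G sharp 3

Counting two letter names up from F lands on G.
Moving 4 semitones up from Fb3 (the size of a doubly augmented second) reaches G#3.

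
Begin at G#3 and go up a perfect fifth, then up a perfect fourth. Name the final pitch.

Up a perfect fifth from G#3: D#4 (7 semitones up).
Up a perfect fourth from D#4: G#4 (5 semitones up).

G#4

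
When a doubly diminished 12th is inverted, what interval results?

First reduce the compound doubly diminished twelfth to its simple form, a doubly diminished fifth.
Interval numbers invert to sum to nine: 5 + 4 = 9, so a fifth inverts to a fourth.
The quality also flips — doubly diminished becomes doubly augmented — giving a doubly augmented fourth.

doubly augmented 4th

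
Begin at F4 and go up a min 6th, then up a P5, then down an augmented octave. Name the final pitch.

F4 up a minor sixth → Db5 (8 semitones).
A perfect fifth up from Db5 is Ab5.
Ab5 down an augmented octave → Abb4 (13 semitones).

Abb4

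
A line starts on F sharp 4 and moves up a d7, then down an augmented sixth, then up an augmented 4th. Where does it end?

C flat 5

Up a diminished seventh from F#4: Eb5 (9 semitones up).
An augmented sixth down from Eb5 is Gbb4.
An augmented fourth up from Gbb4 is Cb5.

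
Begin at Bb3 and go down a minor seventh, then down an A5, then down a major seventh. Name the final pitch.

Down a minor seventh from Bb3: C3 (10 semitones down).
Down an augmented fifth from C3: Fb2 (8 semitones down).
Fb2 down a major seventh → Gbb1 (11 semitones).

Gbb1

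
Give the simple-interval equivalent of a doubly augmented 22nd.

doubly augmented 8th

Take out 2 octaves (14 from the number): 22 − 14 = 8.
That makes a doubly augmented twenty-second a compound doubly augmented octave — 2 octaves plus a doubly augmented octave.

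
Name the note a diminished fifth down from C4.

F#3

Five letter names down from C: F.
A diminished fifth spans 6 semitones, so from C4 the target pitch is F#3.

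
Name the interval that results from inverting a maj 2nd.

Interval numbers invert to sum to nine: 2 + 7 = 9, so a second inverts to a seventh.
And major becomes minor under inversion, so we get a minor seventh.

minor 7th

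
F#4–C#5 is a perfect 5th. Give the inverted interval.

perfect 4th

The rule of nine gives the new number: 9 − 5 = 4, so a fifth becomes a fourth.
And perfect stays perfect under inversion, so we get a perfect fourth.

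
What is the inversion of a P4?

P5

The rule of nine gives the new number: 9 − 4 = 5, so a fourth becomes a fifth.
The quality also flips — perfect stays perfect — giving a perfect fifth.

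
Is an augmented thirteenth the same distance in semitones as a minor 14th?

Yes

An augmented thirteenth spans 22 semitones, and a minor fourteenth also spans 22 semitones — they're enharmonic.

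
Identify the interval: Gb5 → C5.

diminished 5th

Descending from Gb5 to C5 is the same interval as ascending C5 to Gb5.
C to G spans five letter names (C-D-E-F-G) — that makes it a fifth of some quality.
The perfect fifth is 7 semitones; here we have 6, one semitone narrower: diminished.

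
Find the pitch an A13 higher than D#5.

The thirteenth's letter: D up six letter names plus an octave → B.
Moving 22 semitones up from D#5 (the size of an augmented thirteenth) reaches B##6.

B##6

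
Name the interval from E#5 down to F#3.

Descending from E#5 to F#3 is the same interval as ascending F#3 to E#5.
F to E spans seven letter names (F-G-A-B-C-D-E), plus an octave — that makes it a fourteenth of some quality.
Counting semitones, F#3→E#5 is 23, which is the major fourteenth.
(Equivalently, a compound major seventh: a major seventh plus an octave.)

major fourteenth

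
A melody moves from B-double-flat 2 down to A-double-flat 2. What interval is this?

Descending from Bbb2 to Abb2 is the same interval as ascending Abb2 to Bbb2.
A to B spans two letter names (A-B) — that makes it a second of some quality.
Counting semitones, Abb2→Bbb2 is 2, which is the major second.

major 2nd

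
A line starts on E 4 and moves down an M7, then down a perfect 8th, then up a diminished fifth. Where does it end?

Down a major seventh from E4: F3 (11 semitones down).
F3 down a perfect octave → F2 (12 semitones).
F2 up a diminished fifth → Cb3 (6 semitones).

C flat 3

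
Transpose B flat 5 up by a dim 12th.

Five letters up from B (plus an octave) reaches F.
A diminished twelfth is 18 semitones; 18 semitones up from Bb5 gives Fb7.

F flat 7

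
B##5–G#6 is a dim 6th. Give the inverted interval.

Inverted interval numbers add to nine, so a sixth pairs with a third (6 + 3 = 9).
And diminished becomes augmented under inversion, so we get an augmented third.

augmented third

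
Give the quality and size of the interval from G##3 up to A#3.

G to A spans two letter names (G-A), so the interval is some kind of second.
A major second would be 2 semitones, but G##3 to A#3 is 1 — one semitone narrower, making it a minor second.

minor second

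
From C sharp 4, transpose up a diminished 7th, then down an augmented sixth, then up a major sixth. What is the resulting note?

B double-flat 4

Up a diminished seventh from C#4: Bb4 (9 semitones up).
Bb4 down an augmented sixth → Dbb4 (10 semitones).
Up a major sixth from Dbb4: Bbb4 (9 semitones up).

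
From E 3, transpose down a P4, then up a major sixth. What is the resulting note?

A perfect fourth down from E3 is B2.
Up a major sixth from B2: G#3 (9 semitones up).

G sharp 3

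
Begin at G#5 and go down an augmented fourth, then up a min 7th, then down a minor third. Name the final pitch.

A5

An augmented fourth down from G#5 is D5.
Up a minor seventh from D5: C6 (10 semitones up).
A minor third down from C6 is A5.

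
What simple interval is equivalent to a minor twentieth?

Each octave removed subtracts seven from the number: 20 − 14 = 6.
That makes a minor twentieth a compound minor sixth — 2 octaves plus a minor sixth.

minor 6th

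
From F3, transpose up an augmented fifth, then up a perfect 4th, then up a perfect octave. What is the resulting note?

An augmented fifth up from F3 is C#4.
Up a perfect fourth from C#4: F#4 (5 semitones up).
A perfect octave up from F#4 is F#5.

F#5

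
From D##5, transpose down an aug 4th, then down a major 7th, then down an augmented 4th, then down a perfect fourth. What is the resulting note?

D##5 down an augmented fourth → A#4 (6 semitones).
Down a major seventh from A#4: B3 (11 semitones down).
Down an augmented fourth from B3: F3 (6 semitones down).
A perfect fourth down from F3 is C3.

C3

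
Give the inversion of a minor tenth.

First reduce the compound minor tenth to its simple form, a minor third.
Interval numbers invert to sum to nine: 3 + 6 = 9, so a third inverts to a sixth.
Quality inverts too: minor becomes major. That makes the inversion a major sixth.

major 6th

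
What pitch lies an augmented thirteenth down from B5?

Db4

Counting six letter names plus an octave down from B lands on D.
Moving 22 semitones down from B5 (the size of an augmented thirteenth) reaches Db4.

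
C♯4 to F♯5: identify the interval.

C to F spans four letter names (C-D-E-F), plus an octave, so the interval is some kind of eleventh.
The perfect eleventh spans 17 semitones, and C#4 to F#5 is exactly 17 semitones — so this is a perfect eleventh.
(Equivalently, a compound perfect fourth: a perfect fourth plus an octave.)

perfect eleventh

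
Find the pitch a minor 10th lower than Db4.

The tenth's letter: D down three letter names plus an octave → B.
Moving 15 semitones down from Db4 (the size of a minor tenth) reaches Bb2.

Bb2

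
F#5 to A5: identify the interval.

F to A spans three letter names (F-G-A): a third.
F#5 to A5 is 3 semitones, a half step short of the major third (4), so this is minor.

m3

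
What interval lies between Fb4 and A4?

augmented third

F to A spans three letter names (F-G-A) — that makes it a third of some quality.
A major third would be 4 semitones; Fb4 to A4 is 5, one semitone wider, so the interval is augmented.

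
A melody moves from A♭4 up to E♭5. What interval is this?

A to E spans five letter names (A-B-C-D-E): a fifth.
Ab4 to Eb5 is 7 semitones, matching the perfect fifth exactly, so the quality is perfect.

perfect fifth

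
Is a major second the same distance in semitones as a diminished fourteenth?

No

A major second is 2 semitones but a diminished fourteenth is 21 semitones — different sizes.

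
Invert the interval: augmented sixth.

d3

Inverted interval numbers add to nine, so a sixth pairs with a third (6 + 3 = 9).
And augmented becomes diminished under inversion, so we get a diminished third.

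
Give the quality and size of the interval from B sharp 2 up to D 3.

d3

B to D spans three letter names (B-C-D), so the interval is some kind of third.
B#2 to D3 spans 2 semitones — two semitones narrower than the major third (4) — giving a diminished third.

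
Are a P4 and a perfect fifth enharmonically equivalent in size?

A perfect fourth is 5 semitones but a perfect fifth is 7 semitones — different sizes.

No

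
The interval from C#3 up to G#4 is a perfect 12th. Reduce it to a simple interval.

Each octave removed subtracts seven from the number: 12 − 7 = 5.
So a perfect twelfth is an octave plus a perfect fifth. The quality is unchanged.

perfect fifth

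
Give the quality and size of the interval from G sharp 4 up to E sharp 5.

major sixth

G to E spans six letter names (G-A-B-C-D-E) — that makes it a sixth of some quality.
The major sixth spans 9 semitones, and G#4 to E#5 is exactly 9 semitones — so this is a major sixth.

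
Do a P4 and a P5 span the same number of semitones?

A perfect fourth spans 5 semitones; a perfect fifth spans 7 semitones. They differ by 2.

No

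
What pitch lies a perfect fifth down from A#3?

The fifth takes the letter from A down to D.
Moving 7 semitones down from A#3 (the size of a perfect fifth) reaches D#3.

D#3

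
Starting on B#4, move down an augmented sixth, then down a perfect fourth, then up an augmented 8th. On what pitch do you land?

A#4

Down an augmented sixth from B#4: D4 (10 semitones down).
Down a perfect fourth from D4: A3 (5 semitones down).
An augmented octave up from A3 is A#4.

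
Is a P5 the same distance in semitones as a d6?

Yes

Both span 7 semitones: a perfect fifth and a diminished sixth are the same chromatic distance.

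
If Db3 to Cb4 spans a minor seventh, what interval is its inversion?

major 2nd

Inverted interval numbers add to nine, so a seventh pairs with a second (7 + 2 = 9).
Quality inverts too: minor becomes major. That makes the inversion a major second.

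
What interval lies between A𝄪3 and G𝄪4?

A to G spans seven letter names (A-B-C-D-E-F-G), so the interval is some kind of seventh.
At 10 semitones, A##3→G##4 falls one short of a major seventh: minor.

m7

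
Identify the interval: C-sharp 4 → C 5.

diminished octave

C to C is the same letter name, plus an octave, so the interval is some kind of octave.
C#4 to C5 spans 11 semitones — one semitone narrower than the perfect octave (12) — giving a diminished octave.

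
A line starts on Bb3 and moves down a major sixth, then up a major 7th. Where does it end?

C4

Down a major sixth from Bb3: Db3 (9 semitones down).
Up a major seventh from Db3: C4 (11 semitones up).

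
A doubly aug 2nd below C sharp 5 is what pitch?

B double-flat 4

Two letter names down from C: B.
A doubly augmented second spans 4 semitones, so from C#5 the target pitch is Bbb4.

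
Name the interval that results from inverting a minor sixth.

Inverted interval numbers add to nine, so a sixth pairs with a third (6 + 3 = 9).
And minor becomes major under inversion, so we get a major third.

M3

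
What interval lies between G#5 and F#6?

G to F spans seven letter names (G-A-B-C-D-E-F): a seventh.
G#5 to F#6 is 10 semitones, a half step short of the major seventh (11), so this is minor.

m7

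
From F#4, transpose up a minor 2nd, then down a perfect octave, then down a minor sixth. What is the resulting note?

B2

A minor second up from F#4 is G4.
A perfect octave down from G4 is G3.
A minor sixth down from G3 is B2.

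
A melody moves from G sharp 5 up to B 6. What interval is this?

G to B spans three letter names (G-A-B), plus an octave — that makes it a tenth of some quality.
A major tenth would be 16 semitones, but G#5 to B6 is 15 — one semitone narrower, making it a minor tenth.
(Equivalently, a compound minor third: a minor third plus an octave.)

minor tenth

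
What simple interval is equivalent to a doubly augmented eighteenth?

doubly augmented fourth

Take out 2 octaves (14 from the number): 18 − 14 = 4.
Quality carries through unchanged, so the simple form is a doubly augmented fourth.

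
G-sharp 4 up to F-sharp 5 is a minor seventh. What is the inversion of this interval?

Inverted interval numbers add to nine, so a seventh pairs with a second (7 + 2 = 9).
And minor becomes major under inversion, so we get a major second.

major second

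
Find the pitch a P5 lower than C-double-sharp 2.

Counting five letter names down from C lands on F.
Moving 7 semitones down from C##2 (the size of a perfect fifth) reaches F##1.

F-double-sharp 1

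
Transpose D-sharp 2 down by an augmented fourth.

A 1

Counting four letter names down from D lands on A.
An augmented fourth spans 6 semitones, so from D#2 the target pitch is A1.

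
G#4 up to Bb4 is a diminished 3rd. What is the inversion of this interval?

Inverted interval numbers add to nine, so a third pairs with a sixth (3 + 6 = 9).
And diminished becomes augmented under inversion, so we get an augmented sixth.

A6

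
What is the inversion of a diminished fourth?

Inverted interval numbers add to nine, so a fourth pairs with a fifth (4 + 5 = 9).
And diminished becomes augmented under inversion, so we get an augmented fifth.

A5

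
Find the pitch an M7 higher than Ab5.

The seventh takes the letter from A up to G.
A major seventh is 11 semitones; 11 semitones up from Ab5 gives G6.

G6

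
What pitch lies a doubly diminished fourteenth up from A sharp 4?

G flat 6

Counting seven letter names plus an octave up from A lands on G.
A doubly diminished fourteenth spans 20 semitones, so from A#4 the target pitch is Gb6.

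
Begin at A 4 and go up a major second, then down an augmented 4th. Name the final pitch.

F 4

A4 up a major second → B4 (2 semitones).
B4 down an augmented fourth → F4 (6 semitones).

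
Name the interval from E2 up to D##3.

E to D spans seven letter names (E-F-G-A-B-C-D), so the interval is some kind of seventh.
A major seventh would be 11 semitones; E2 to D##3 is 12, one semitone wider, so the interval is augmented.

augmented seventh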